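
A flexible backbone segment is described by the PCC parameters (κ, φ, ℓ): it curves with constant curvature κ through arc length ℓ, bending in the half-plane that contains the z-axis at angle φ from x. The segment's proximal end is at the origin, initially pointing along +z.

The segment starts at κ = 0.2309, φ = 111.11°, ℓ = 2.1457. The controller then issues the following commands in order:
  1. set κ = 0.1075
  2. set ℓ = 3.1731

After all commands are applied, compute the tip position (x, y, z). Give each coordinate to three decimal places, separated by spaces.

-0.193 0.500 3.112

initial: κ=0.2309, φ=111.11°, ℓ=2.1457
cmd 1: set κ=0.1075 → (κ,φ,ℓ)=(0.1075,111.11°,2.1457) → tip=(-0.0887,0.2298,2.1267)
cmd 2: set ℓ=3.1731 → (κ,φ,ℓ)=(0.1075,111.11°,3.1731) → tip=(-0.1930,0.5000,3.1119)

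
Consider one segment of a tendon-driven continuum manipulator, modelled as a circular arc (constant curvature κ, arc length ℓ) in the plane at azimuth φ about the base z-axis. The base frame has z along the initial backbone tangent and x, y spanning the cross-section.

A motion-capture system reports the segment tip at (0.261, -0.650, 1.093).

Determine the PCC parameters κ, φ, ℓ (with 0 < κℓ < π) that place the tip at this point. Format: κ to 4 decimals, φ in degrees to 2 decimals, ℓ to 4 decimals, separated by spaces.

ρ = √(x²+y²) = √(0.261² + -0.650²) = 0.70044
φ = atan2(y, x) mod 360° = atan2(-0.650, 0.261) = 291.8774°
|p|² = ρ² + z² = 0.70044² + 1.093² = 1.68527
κ = 2ρ / |p|² = 2×0.70044 / 1.68527 = 0.83125
θ = 2·atan2(ρ, z) = 2·atan2(0.70044, 1.093) = 1.13982 rad
ℓ = θ/κ = 1.13982/0.83125 = 1.37121

0.8313 291.88 1.3712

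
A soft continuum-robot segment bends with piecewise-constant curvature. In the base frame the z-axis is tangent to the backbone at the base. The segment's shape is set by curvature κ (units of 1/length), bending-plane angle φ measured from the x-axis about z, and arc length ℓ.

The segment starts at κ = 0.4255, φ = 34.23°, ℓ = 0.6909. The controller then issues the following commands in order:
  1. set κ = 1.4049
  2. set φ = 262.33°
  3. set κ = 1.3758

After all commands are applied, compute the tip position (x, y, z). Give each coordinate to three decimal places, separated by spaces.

initial: κ=0.4255, φ=34.23°, ℓ=0.6909
cmd 1: set κ=1.4049 → (κ,φ,ℓ)=(1.4049,34.23°,0.6909) → tip=(0.2561,0.1743,0.5874)
cmd 2: set φ=262.33° → (κ,φ,ℓ)=(1.4049,262.33°,0.6909) → tip=(-0.0413,-0.3070,0.5874)
cmd 3: set κ=1.3758 → (κ,φ,ℓ)=(1.3758,262.33°,0.6909) → tip=(-0.0406,-0.3016,0.5915)

-0.041 -0.302 0.591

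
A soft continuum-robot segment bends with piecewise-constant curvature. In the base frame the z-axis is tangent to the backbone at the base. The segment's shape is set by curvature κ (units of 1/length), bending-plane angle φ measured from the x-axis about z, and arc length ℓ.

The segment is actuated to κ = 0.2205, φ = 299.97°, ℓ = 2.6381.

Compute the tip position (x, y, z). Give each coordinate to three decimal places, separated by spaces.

θ = κ·ℓ = 0.2205 × 2.6381 = 0.58170 rad
ρ = (1 − cos θ)/κ = (1 − 0.83553)/0.2205 = 0.74590
z = sin θ / κ = 0.54945/0.2205 = 2.49182
x = ρ cos φ = 0.74590 × cos(299.97°) = 0.37261
y = ρ sin φ = 0.74590 × sin(299.97°) = -0.64616

0.373 -0.646 2.492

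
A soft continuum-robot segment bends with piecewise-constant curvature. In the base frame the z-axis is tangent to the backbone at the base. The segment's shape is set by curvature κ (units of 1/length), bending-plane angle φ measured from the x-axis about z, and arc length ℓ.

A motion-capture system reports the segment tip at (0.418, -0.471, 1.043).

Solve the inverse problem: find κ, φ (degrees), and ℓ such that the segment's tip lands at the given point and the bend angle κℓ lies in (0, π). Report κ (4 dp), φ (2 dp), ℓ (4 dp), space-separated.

0.8485 311.59 1.2804

ρ = √(x²+y²) = √(0.418² + -0.471²) = 0.62973
φ = atan2(y, x) mod 360° = atan2(-0.471, 0.418) = 311.5882°
|p|² = ρ² + z² = 0.62973² + 1.043² = 1.48441
κ = 2ρ / |p|² = 2×0.62973 / 1.48441 = 0.84846
θ = 2·atan2(ρ, z) = 2·atan2(0.62973, 1.043) = 1.08638 rad
ℓ = θ/κ = 1.08638/0.84846 = 1.28041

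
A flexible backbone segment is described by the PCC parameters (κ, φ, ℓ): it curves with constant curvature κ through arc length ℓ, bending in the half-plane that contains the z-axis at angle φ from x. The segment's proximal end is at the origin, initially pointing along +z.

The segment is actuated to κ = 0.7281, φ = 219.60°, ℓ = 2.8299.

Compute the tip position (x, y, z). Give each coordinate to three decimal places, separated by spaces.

-1.556 -1.287 1.212

θ = κ·ℓ = 0.7281 × 2.8299 = 2.06045 rad
ρ = (1 − cos θ)/κ = (1 − -0.47032)/0.7281 = 2.01939
z = sin θ / κ = 0.88250/0.7281 = 1.21205
x = ρ cos φ = 2.01939 × cos(219.60°) = -1.55597
y = ρ sin φ = 2.01939 × sin(219.60°) = -1.28721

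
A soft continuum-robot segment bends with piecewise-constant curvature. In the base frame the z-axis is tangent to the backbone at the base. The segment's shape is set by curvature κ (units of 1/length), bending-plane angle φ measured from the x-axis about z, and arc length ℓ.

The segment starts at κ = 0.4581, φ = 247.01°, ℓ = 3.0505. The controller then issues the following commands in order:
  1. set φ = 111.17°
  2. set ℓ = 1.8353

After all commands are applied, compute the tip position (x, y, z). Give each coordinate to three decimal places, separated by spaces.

initial: κ=0.4581, φ=247.01°, ℓ=3.0505
cmd 1: set φ=111.17° → (κ,φ,ℓ)=(0.4581,111.17°,3.0505) → tip=(-0.6524,1.6845,2.1502)
cmd 2: set ℓ=1.8353 → (κ,φ,ℓ)=(0.4581,111.17°,1.8353) → tip=(-0.2626,0.6781,1.6266)

-0.263 0.678 1.627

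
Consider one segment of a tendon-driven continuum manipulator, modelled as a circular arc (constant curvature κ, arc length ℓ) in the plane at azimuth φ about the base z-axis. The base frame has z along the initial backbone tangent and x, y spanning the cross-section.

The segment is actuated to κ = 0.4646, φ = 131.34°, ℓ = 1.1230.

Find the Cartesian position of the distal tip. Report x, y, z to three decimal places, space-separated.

θ = κ·ℓ = 0.4646 × 1.1230 = 0.52175 rad
ρ = (1 − cos θ)/κ = (1 − 0.86695)/0.4646 = 0.28637
z = sin θ / κ = 0.49839/0.4646 = 1.07274
x = ρ cos φ = 0.28637 × cos(131.34°) = -0.18916
y = ρ sin φ = 0.28637 × sin(131.34°) = 0.21501

-0.189 0.215 1.073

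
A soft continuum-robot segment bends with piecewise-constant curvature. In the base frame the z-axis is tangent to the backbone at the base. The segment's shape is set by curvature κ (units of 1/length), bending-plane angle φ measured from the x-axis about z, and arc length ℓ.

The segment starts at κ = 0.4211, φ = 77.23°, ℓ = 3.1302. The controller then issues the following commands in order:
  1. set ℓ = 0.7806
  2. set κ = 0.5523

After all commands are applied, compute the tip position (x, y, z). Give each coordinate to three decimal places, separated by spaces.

0.037 0.162 0.757

initial: κ=0.4211, φ=77.23°, ℓ=3.1302
cmd 1: set ℓ=0.7806 → (κ,φ,ℓ)=(0.4211,77.23°,0.7806) → tip=(0.0281,0.1240,0.7666)
cmd 2: set κ=0.5523 → (κ,φ,ℓ)=(0.5523,77.23°,0.7806) → tip=(0.0366,0.1616,0.7566)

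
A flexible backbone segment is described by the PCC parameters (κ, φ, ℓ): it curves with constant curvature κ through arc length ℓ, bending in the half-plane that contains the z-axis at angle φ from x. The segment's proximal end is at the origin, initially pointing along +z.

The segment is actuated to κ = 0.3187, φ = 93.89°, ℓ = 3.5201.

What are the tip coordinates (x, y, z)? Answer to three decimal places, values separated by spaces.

-0.120 1.772 2.827

θ = κ·ℓ = 0.3187 × 3.5201 = 1.12186 rad
ρ = (1 − cos θ)/κ = (1 − 0.43401)/0.3187 = 1.77593
z = sin θ / κ = 0.90091/0.3187 = 2.82682
x = ρ cos φ = 1.77593 × cos(93.89°) = -0.12048
y = ρ sin φ = 1.77593 × sin(93.89°) = 1.77184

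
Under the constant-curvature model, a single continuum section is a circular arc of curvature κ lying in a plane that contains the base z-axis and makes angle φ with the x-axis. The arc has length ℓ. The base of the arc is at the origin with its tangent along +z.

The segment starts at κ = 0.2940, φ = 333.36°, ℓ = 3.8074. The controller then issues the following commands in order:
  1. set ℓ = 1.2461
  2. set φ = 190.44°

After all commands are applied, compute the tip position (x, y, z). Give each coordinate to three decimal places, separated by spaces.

-0.222 -0.041 1.218

initial: κ=0.2940, φ=333.36°, ℓ=3.8074
cmd 1: set ℓ=1.2461 → (κ,φ,ℓ)=(0.2940,333.36°,1.2461) → tip=(0.2018,-0.1012,1.2184)
cmd 2: set φ=190.44° → (κ,φ,ℓ)=(0.2940,190.44°,1.2461) → tip=(-0.2220,-0.0409,1.2184)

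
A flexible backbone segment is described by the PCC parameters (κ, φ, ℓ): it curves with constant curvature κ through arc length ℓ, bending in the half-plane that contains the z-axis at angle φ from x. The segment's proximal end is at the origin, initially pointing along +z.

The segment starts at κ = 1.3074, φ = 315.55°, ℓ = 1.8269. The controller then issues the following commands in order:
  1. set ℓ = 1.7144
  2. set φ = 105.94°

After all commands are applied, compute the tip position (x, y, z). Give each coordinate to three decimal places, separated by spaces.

-0.341 1.193 0.599

initial: κ=1.3074, φ=315.55°, ℓ=1.8269
cmd 1: set ℓ=1.7144 → (κ,φ,ℓ)=(1.3074,315.55°,1.7144) → tip=(0.8853,-0.8685,0.5992)
cmd 2: set φ=105.94° → (κ,φ,ℓ)=(1.3074,105.94°,1.7144) → tip=(-0.3406,1.1925,0.5992)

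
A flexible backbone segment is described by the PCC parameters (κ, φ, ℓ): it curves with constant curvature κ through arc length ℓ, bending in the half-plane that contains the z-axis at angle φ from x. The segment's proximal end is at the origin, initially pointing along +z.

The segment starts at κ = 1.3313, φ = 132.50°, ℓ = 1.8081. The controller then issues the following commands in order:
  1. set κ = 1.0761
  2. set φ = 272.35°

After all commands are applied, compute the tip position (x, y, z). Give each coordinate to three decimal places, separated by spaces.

initial: κ=1.3313, φ=132.50°, ℓ=1.8081
cmd 1: set κ=1.0761 → (κ,φ,ℓ)=(1.0761,132.50°,1.8081) → tip=(-0.8577,0.9360,0.8647)
cmd 2: set φ=272.35° → (κ,φ,ℓ)=(1.0761,272.35°,1.8081) → tip=(0.0521,-1.2685,0.8647)

0.052 -1.268 0.865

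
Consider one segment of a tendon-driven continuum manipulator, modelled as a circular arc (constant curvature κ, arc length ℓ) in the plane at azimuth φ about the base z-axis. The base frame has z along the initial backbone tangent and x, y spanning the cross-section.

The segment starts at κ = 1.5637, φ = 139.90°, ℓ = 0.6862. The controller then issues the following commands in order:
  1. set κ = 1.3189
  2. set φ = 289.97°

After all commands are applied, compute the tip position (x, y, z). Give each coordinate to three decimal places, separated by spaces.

0.099 -0.272 0.596

initial: κ=1.5637, φ=139.90°, ℓ=0.6862
cmd 1: set κ=1.3189 → (κ,φ,ℓ)=(1.3189,139.90°,0.6862) → tip=(-0.2217,0.1867,0.5963)
cmd 2: set φ=289.97° → (κ,φ,ℓ)=(1.3189,289.97°,0.6862) → tip=(0.0990,-0.2725,0.5963)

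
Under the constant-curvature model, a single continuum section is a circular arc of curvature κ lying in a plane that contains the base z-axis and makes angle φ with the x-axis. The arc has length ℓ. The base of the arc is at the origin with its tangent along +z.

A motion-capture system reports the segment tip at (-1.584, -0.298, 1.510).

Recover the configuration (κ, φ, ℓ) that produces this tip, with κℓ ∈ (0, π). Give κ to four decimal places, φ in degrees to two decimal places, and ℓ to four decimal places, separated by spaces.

ρ = √(x²+y²) = √(-1.584² + -0.298²) = 1.61179
φ = atan2(y, x) mod 360° = atan2(-0.298, -1.584) = 190.6546°
|p|² = ρ² + z² = 1.61179² + 1.510² = 4.87796
κ = 2ρ / |p|² = 2×1.61179 / 4.87796 = 0.66085
θ = 2·atan2(ρ, z) = 2·atan2(1.61179, 1.510) = 1.63598 rad
ℓ = θ/κ = 1.63598/0.66085 = 2.47559

0.6608 190.65 2.4756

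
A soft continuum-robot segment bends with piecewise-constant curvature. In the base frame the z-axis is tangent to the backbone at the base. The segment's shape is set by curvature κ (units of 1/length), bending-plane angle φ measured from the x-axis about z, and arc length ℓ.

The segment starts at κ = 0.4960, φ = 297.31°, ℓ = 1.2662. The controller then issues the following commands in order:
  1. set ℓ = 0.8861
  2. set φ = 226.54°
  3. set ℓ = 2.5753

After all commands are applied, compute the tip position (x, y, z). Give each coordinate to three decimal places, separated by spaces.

-0.986 -1.040 1.930

initial: κ=0.4960, φ=297.31°, ℓ=1.2662
cmd 1: set ℓ=0.8861 → (κ,φ,ℓ)=(0.4960,297.31°,0.8861) → tip=(0.0879,-0.1703,0.8578)
cmd 2: set φ=226.54° → (κ,φ,ℓ)=(0.4960,226.54°,0.8861) → tip=(-0.1318,-0.1391,0.8578)
cmd 3: set ℓ=2.5753 → (κ,φ,ℓ)=(0.4960,226.54°,2.5753) → tip=(-0.9857,-1.0401,1.9299)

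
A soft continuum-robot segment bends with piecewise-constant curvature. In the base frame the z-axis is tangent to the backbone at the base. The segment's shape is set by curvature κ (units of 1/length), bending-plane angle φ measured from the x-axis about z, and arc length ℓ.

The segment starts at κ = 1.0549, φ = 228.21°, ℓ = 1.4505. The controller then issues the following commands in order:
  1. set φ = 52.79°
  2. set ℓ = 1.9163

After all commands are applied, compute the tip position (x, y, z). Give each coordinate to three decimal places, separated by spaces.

0.823 1.084 0.853

initial: κ=1.0549, φ=228.21°, ℓ=1.4505
cmd 1: set φ=52.79° → (κ,φ,ℓ)=(1.0549,52.79°,1.4505) → tip=(0.5500,0.7243,0.9472)
cmd 2: set ℓ=1.9163 → (κ,φ,ℓ)=(1.0549,52.79°,1.9163) → tip=(0.8230,1.0838,0.8533)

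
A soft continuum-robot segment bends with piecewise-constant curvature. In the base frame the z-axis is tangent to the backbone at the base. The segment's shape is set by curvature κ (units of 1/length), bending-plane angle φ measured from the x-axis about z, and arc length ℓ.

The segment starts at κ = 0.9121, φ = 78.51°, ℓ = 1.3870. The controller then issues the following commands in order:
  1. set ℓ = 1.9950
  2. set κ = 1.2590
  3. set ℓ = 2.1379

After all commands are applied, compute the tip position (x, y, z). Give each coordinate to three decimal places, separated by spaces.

initial: κ=0.9121, φ=78.51°, ℓ=1.3870
cmd 1: set ℓ=1.9950 → (κ,φ,ℓ)=(0.9121,78.51°,1.9950) → tip=(0.2722,1.3390,1.0626)
cmd 2: set κ=1.2590 → (κ,φ,ℓ)=(1.2590,78.51°,1.9950) → tip=(0.2861,1.4074,0.4679)
cmd 3: set ℓ=2.1379 → (κ,φ,ℓ)=(1.2590,78.51°,2.1379) → tip=(0.3007,1.4792,0.3455)

0.301 1.479 0.345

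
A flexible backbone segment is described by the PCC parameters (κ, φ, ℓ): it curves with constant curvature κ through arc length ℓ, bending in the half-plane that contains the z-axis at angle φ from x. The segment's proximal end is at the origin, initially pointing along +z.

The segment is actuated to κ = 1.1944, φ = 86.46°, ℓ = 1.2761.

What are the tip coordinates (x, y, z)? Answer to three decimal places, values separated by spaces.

0.049 0.797 0.836

θ = κ·ℓ = 1.1944 × 1.2761 = 1.52417 rad
ρ = (1 − cos θ)/κ = (1 − 0.04661)/1.1944 = 0.79822
z = sin θ / κ = 0.99891/1.1944 = 0.83633
x = ρ cos φ = 0.79822 × cos(86.46°) = 0.04929
y = ρ sin φ = 0.79822 × sin(86.46°) = 0.79670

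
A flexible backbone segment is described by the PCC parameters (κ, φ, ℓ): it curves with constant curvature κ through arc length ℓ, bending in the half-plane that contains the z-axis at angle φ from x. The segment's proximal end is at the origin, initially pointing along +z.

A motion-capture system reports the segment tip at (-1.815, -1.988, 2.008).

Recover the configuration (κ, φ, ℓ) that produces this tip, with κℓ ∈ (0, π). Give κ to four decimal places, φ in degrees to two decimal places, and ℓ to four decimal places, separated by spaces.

ρ = √(x²+y²) = √(-1.815² + -1.988²) = 2.69191
φ = atan2(y, x) mod 360° = atan2(-1.988, -1.815) = 227.6046°
|p|² = ρ² + z² = 2.69191² + 2.008² = 11.27843
κ = 2ρ / |p|² = 2×2.69191 / 11.27843 = 0.47735
θ = 2·atan2(ρ, z) = 2·atan2(2.69191, 2.008) = 1.85980 rad
ℓ = θ/κ = 1.85980/0.47735 = 3.89605

0.4774 227.60 3.8960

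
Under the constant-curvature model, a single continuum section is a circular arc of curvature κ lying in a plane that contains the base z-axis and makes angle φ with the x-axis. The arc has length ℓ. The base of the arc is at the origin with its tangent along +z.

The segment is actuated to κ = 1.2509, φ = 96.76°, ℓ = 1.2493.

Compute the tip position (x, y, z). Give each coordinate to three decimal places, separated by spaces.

-0.093 0.787 0.799

θ = κ·ℓ = 1.2509 × 1.2493 = 1.56275 rad
ρ = (1 − cos θ)/κ = (1 − 0.00805)/1.2509 = 0.79299
z = sin θ / κ = 0.99997/1.2509 = 0.79940
x = ρ cos φ = 0.79299 × cos(96.76°) = -0.09334
y = ρ sin φ = 0.79299 × sin(96.76°) = 0.78748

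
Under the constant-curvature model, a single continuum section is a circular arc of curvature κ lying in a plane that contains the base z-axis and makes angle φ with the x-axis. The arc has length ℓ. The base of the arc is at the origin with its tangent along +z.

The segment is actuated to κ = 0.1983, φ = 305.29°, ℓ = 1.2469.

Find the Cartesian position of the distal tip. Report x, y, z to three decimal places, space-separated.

0.089 -0.125 1.234

θ = κ·ℓ = 0.1983 × 1.2469 = 0.24726 rad
ρ = (1 − cos θ)/κ = (1 − 0.96959)/0.1983 = 0.15337
z = sin θ / κ = 0.24475/0.1983 = 1.23423
x = ρ cos φ = 0.15337 × cos(305.29°) = 0.08860
y = ρ sin φ = 0.15337 × sin(305.29°) = -0.12519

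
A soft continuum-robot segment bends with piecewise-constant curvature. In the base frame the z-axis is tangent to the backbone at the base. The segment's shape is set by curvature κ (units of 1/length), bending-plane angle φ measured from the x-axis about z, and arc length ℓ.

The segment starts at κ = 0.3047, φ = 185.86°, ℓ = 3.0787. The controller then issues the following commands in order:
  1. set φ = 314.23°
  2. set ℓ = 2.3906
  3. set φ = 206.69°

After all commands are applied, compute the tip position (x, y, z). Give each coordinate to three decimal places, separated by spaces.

initial: κ=0.3047, φ=185.86°, ℓ=3.0787
cmd 1: set φ=314.23° → (κ,φ,ℓ)=(0.3047,314.23°,3.0787) → tip=(0.9355,-0.9610,2.6466)
cmd 2: set ℓ=2.3906 → (κ,φ,ℓ)=(0.3047,314.23°,2.3906) → tip=(0.5809,-0.5968,2.1847)
cmd 3: set φ=206.69° → (κ,φ,ℓ)=(0.3047,206.69°,2.3906) → tip=(-0.7441,-0.3741,2.1847)

-0.744 -0.374 2.185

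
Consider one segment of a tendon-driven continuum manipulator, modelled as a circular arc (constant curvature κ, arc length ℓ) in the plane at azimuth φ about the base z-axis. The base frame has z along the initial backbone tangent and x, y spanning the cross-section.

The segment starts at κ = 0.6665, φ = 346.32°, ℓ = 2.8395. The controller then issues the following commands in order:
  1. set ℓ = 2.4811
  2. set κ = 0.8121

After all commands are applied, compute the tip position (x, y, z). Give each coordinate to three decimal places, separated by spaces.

1.710 -0.416 1.112

initial: κ=0.6665, φ=346.32°, ℓ=2.8395
cmd 1: set ℓ=2.4811 → (κ,φ,ℓ)=(0.6665,346.32°,2.4811) → tip=(1.5785,-0.3842,1.4952)
cmd 2: set κ=0.8121 → (κ,φ,ℓ)=(0.8121,346.32°,2.4811) → tip=(1.7105,-0.4163,1.1119)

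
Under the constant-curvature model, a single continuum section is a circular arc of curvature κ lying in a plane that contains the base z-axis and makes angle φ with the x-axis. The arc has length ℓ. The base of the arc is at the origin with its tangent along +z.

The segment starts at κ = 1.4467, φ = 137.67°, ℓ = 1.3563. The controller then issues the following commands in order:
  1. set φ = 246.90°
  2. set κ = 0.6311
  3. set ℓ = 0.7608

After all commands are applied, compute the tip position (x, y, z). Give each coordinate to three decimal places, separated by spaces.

initial: κ=1.4467, φ=137.67°, ℓ=1.3563
cmd 1: set φ=246.90° → (κ,φ,ℓ)=(1.4467,246.90°,1.3563) → tip=(-0.3746,-0.8783,0.6390)
cmd 2: set κ=0.6311 → (κ,φ,ℓ)=(0.6311,246.90°,1.3563) → tip=(-0.2142,-0.5021,1.1966)
cmd 3: set ℓ=0.7608 → (κ,φ,ℓ)=(0.6311,246.90°,0.7608) → tip=(-0.0703,-0.1648,0.7319)

-0.070 -0.165 0.732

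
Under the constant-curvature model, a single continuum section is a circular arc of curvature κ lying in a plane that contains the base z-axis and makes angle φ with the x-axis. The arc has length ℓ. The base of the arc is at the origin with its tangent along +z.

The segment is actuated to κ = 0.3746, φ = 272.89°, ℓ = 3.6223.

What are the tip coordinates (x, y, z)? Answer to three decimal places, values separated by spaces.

θ = κ·ℓ = 0.3746 × 3.6223 = 1.35691 rad
ρ = (1 − cos θ)/κ = (1 − 0.21226)/0.3746 = 2.10289
z = sin θ / κ = 0.97721/0.3746 = 2.60869
x = ρ cos φ = 2.10289 × cos(272.89°) = 0.10603
y = ρ sin φ = 2.10289 × sin(272.89°) = -2.10022

0.106 -2.100 2.609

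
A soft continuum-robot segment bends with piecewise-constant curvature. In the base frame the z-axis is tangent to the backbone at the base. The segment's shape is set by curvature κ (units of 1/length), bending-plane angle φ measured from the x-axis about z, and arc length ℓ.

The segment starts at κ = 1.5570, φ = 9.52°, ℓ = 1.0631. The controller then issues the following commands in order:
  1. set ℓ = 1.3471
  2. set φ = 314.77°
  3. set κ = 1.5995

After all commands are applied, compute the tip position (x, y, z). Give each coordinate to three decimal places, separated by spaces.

initial: κ=1.5570, φ=9.52°, ℓ=1.0631
cmd 1: set ℓ=1.3471 → (κ,φ,ℓ)=(1.5570,9.52°,1.3471) → tip=(0.9518,0.1596,0.5552)
cmd 2: set φ=314.77° → (κ,φ,ℓ)=(1.5570,314.77°,1.3471) → tip=(0.6797,-0.6851,0.5552)
cmd 3: set κ=1.5995 → (κ,φ,ℓ)=(1.5995,314.77°,1.3471) → tip=(0.6830,-0.6885,0.5216)

0.683 -0.689 0.522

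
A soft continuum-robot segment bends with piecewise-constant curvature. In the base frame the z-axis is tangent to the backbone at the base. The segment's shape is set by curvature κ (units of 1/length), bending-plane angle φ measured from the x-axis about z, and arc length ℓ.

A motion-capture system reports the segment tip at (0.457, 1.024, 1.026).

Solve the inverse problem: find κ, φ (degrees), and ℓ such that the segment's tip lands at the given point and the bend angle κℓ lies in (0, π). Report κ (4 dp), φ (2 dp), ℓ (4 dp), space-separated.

ρ = √(x²+y²) = √(0.457² + 1.024²) = 1.12135
φ = atan2(y, x) mod 360° = atan2(1.024, 0.457) = 65.9493°
|p|² = ρ² + z² = 1.12135² + 1.026² = 2.31010
κ = 2ρ / |p|² = 2×1.12135 / 2.31010 = 0.97082
θ = 2·atan2(ρ, z) = 2·atan2(1.12135, 1.026) = 1.65954 rad
ℓ = θ/κ = 1.65954/0.97082 = 1.70942

0.9708 65.95 1.7094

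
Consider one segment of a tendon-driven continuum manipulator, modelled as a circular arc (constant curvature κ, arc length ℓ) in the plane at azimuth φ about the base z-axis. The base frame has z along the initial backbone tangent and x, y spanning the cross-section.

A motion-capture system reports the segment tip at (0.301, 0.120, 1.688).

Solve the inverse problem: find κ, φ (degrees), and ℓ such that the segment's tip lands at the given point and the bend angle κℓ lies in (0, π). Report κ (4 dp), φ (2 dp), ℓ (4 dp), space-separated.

ρ = √(x²+y²) = √(0.301² + 0.120²) = 0.32404
φ = atan2(y, x) mod 360° = atan2(0.120, 0.301) = 21.7357°
|p|² = ρ² + z² = 0.32404² + 1.688² = 2.95434
κ = 2ρ / |p|² = 2×0.32404 / 2.95434 = 0.21936
θ = 2·atan2(ρ, z) = 2·atan2(0.32404, 1.688) = 0.37932 rad
ℓ = θ/κ = 0.37932/0.21936 = 1.72917

0.2194 21.74 1.7292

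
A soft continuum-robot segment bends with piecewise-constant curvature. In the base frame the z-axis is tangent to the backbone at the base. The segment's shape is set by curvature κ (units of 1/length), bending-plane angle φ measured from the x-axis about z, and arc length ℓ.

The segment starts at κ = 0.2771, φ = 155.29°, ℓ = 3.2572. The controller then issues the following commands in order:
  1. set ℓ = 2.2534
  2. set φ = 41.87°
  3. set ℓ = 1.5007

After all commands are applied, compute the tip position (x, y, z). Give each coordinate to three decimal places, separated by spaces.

initial: κ=0.2771, φ=155.29°, ℓ=3.2572
cmd 1: set ℓ=2.2534 → (κ,φ,ℓ)=(0.2771,155.29°,2.2534) → tip=(-0.6186,0.2847,2.1098)
cmd 2: set φ=41.87° → (κ,φ,ℓ)=(0.2771,41.87°,2.2534) → tip=(0.5071,0.4545,2.1098)
cmd 3: set ℓ=1.5007 → (κ,φ,ℓ)=(0.2771,41.87°,1.5007) → tip=(0.2290,0.2053,1.4578)

0.229 0.205 1.458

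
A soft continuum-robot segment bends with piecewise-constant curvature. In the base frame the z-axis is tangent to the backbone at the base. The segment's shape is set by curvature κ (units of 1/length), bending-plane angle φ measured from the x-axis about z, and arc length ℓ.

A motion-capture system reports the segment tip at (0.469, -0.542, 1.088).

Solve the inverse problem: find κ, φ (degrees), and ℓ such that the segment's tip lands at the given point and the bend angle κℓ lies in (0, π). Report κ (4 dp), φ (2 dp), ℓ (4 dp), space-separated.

0.8445 310.87 1.3796

ρ = √(x²+y²) = √(0.469² + -0.542²) = 0.71675
φ = atan2(y, x) mod 360° = atan2(-0.542, 0.469) = 310.8701°
|p|² = ρ² + z² = 0.71675² + 1.088² = 1.69747
κ = 2ρ / |p|² = 2×0.71675 / 1.69747 = 0.84449
θ = 2·atan2(ρ, z) = 2·atan2(0.71675, 1.088) = 1.16504 rad
ℓ = θ/κ = 1.16504/0.84449 = 1.37958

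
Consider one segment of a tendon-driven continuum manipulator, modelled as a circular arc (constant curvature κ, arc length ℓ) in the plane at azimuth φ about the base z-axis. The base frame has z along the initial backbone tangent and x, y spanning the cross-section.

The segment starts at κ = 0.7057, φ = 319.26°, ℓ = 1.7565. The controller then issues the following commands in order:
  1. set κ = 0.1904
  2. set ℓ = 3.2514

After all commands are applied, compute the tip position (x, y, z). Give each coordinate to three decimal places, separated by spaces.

initial: κ=0.7057, φ=319.26°, ℓ=1.7565
cmd 1: set κ=0.1904 → (κ,φ,ℓ)=(0.1904,319.26°,1.7565) → tip=(0.2205,-0.1899,1.7239)
cmd 2: set ℓ=3.2514 → (κ,φ,ℓ)=(0.1904,319.26°,3.2514) → tip=(0.7385,-0.6361,3.0477)

0.738 -0.636 3.048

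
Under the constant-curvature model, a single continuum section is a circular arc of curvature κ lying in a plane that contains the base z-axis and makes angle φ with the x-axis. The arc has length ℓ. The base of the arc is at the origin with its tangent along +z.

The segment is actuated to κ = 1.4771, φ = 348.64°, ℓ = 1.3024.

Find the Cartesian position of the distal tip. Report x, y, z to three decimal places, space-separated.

θ = κ·ℓ = 1.4771 × 1.3024 = 1.92378 rad
ρ = (1 − cos θ)/κ = (1 − -0.34569)/1.4771 = 0.91104
z = sin θ / κ = 0.93835/1.4771 = 0.63526
x = ρ cos φ = 0.91104 × cos(348.64°) = 0.89319
y = ρ sin φ = 0.91104 × sin(348.64°) = -0.17945

0.893 -0.179 0.635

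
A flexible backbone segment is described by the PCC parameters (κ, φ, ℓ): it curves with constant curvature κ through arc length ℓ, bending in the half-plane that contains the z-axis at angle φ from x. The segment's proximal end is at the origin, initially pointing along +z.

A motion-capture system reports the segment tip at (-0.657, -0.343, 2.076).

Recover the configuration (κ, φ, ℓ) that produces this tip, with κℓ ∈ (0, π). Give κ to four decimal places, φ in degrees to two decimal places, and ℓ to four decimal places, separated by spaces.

ρ = √(x²+y²) = √(-0.657² + -0.343²) = 0.74115
φ = atan2(y, x) mod 360° = atan2(-0.343, -0.657) = 207.5677°
|p|² = ρ² + z² = 0.74115² + 2.076² = 4.85907
κ = 2ρ / |p|² = 2×0.74115 / 4.85907 = 0.30506
θ = 2·atan2(ρ, z) = 2·atan2(0.74115, 2.076) = 0.68581 rad
ℓ = θ/κ = 0.68581/0.30506 = 2.24813

0.3051 207.57 2.2481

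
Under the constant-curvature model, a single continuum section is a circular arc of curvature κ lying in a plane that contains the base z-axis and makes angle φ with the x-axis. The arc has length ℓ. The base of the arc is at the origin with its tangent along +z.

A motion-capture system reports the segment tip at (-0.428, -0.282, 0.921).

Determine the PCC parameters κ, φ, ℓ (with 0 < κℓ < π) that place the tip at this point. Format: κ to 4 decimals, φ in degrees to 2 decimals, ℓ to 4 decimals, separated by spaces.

0.9227 213.38 1.1007

ρ = √(x²+y²) = √(-0.428² + -0.282²) = 0.51255
φ = atan2(y, x) mod 360° = atan2(-0.282, -0.428) = 213.3800°
|p|² = ρ² + z² = 0.51255² + 0.921² = 1.11095
κ = 2ρ / |p|² = 2×0.51255 / 1.11095 = 0.92273
θ = 2·atan2(ρ, z) = 2·atan2(0.51255, 0.921) = 1.01566 rad
ℓ = θ/κ = 1.01566/0.92273 = 1.10072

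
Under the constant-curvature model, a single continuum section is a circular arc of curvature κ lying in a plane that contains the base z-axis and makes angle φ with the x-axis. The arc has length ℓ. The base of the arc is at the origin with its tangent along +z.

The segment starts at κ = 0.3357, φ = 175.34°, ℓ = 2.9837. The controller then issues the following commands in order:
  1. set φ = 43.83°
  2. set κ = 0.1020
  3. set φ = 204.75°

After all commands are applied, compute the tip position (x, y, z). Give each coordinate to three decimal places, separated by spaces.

-0.409 -0.189 2.938

initial: κ=0.3357, φ=175.34°, ℓ=2.9837
cmd 1: set φ=43.83° → (κ,φ,ℓ)=(0.3357,43.83°,2.9837) → tip=(0.9908,0.9511,2.5092)
cmd 2: set κ=0.1020 → (κ,φ,ℓ)=(0.1020,43.83°,2.9837) → tip=(0.3250,0.3120,2.9379)
cmd 3: set φ=204.75° → (κ,φ,ℓ)=(0.1020,204.75°,2.9837) → tip=(-0.4091,-0.1886,2.9379)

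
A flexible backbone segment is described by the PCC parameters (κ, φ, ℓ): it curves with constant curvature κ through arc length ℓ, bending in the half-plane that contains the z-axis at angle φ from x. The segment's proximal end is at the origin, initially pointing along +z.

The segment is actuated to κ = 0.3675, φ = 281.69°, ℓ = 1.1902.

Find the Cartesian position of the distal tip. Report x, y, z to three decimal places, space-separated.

0.052 -0.251 1.153

θ = κ·ℓ = 0.3675 × 1.1902 = 0.43740 rad
ρ = (1 − cos θ)/κ = (1 − 0.90586)/0.3675 = 0.25617
z = sin θ / κ = 0.42358/0.3675 = 1.15261
x = ρ cos φ = 0.25617 × cos(281.69°) = 0.05190
y = ρ sin φ = 0.25617 × sin(281.69°) = -0.25086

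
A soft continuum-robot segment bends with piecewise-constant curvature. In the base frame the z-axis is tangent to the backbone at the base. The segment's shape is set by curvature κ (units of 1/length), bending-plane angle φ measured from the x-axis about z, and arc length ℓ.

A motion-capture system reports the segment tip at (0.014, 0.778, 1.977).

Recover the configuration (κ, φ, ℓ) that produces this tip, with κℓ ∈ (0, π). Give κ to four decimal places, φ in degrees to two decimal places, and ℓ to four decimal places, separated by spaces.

0.3448 88.97 2.1752

ρ = √(x²+y²) = √(0.014² + 0.778²) = 0.77813
φ = atan2(y, x) mod 360° = atan2(0.778, 0.014) = 88.9691°
|p|² = ρ² + z² = 0.77813² + 1.977² = 4.51401
κ = 2ρ / |p|² = 2×0.77813 / 4.51401 = 0.34476
θ = 2·atan2(ρ, z) = 2·atan2(0.77813, 1.977) = 0.74994 rad
ℓ = θ/κ = 0.74994/0.34476 = 2.17524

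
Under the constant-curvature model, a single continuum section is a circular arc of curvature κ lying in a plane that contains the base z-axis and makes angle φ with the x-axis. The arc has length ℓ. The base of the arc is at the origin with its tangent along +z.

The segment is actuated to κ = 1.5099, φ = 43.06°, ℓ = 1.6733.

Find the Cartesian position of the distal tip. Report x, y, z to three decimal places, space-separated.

θ = κ·ℓ = 1.5099 × 1.6733 = 2.52652 rad
ρ = (1 − cos θ)/κ = (1 − -0.81673)/1.5099 = 1.20321
z = sin θ / κ = 0.57702/1.5099 = 0.38216
x = ρ cos φ = 1.20321 × cos(43.06°) = 0.87911
y = ρ sin φ = 1.20321 × sin(43.06°) = 0.82151

0.879 0.822 0.382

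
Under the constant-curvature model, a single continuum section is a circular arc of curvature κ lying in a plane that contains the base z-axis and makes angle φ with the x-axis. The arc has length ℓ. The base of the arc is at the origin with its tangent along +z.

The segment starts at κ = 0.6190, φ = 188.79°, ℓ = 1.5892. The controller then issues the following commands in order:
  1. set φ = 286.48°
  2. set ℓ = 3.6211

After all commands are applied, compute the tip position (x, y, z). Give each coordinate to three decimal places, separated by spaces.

initial: κ=0.6190, φ=188.79°, ℓ=1.5892
cmd 1: set φ=286.48° → (κ,φ,ℓ)=(0.6190,286.48°,1.5892) → tip=(0.2044,-0.6910,1.3450)
cmd 2: set ℓ=3.6211 → (κ,φ,ℓ)=(0.6190,286.48°,3.6211) → tip=(0.7431,-2.5119,1.2656)

0.743 -2.512 1.266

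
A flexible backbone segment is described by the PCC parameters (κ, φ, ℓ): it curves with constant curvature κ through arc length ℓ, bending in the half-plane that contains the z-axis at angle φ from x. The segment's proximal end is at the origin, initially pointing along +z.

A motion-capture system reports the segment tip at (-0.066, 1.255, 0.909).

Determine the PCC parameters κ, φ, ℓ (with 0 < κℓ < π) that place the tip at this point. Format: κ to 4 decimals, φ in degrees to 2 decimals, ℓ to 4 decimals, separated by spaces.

ρ = √(x²+y²) = √(-0.066² + 1.255²) = 1.25673
φ = atan2(y, x) mod 360° = atan2(1.255, -0.066) = 93.0104°
|p|² = ρ² + z² = 1.25673² + 0.909² = 2.40566
κ = 2ρ / |p|² = 2×1.25673 / 2.40566 = 1.04481
θ = 2·atan2(ρ, z) = 2·atan2(1.25673, 0.909) = 1.88920 rad
ℓ = θ/κ = 1.88920/1.04481 = 1.80817

1.0448 93.01 1.8082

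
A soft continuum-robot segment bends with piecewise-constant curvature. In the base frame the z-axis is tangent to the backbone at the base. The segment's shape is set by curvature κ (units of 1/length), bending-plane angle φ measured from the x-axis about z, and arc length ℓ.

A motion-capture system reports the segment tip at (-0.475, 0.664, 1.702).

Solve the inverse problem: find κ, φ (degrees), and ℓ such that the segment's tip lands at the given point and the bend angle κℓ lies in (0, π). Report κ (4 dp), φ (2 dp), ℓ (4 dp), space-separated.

0.4582 125.58 1.9521

ρ = √(x²+y²) = √(-0.475² + 0.664²) = 0.81641
φ = atan2(y, x) mod 360° = atan2(0.664, -0.475) = 125.5785°
|p|² = ρ² + z² = 0.81641² + 1.702² = 3.56332
κ = 2ρ / |p|² = 2×0.81641 / 3.56332 = 0.45823
θ = 2·atan2(ρ, z) = 2·atan2(0.81641, 1.702) = 0.89451 rad
ℓ = θ/κ = 0.89451/0.45823 = 1.95211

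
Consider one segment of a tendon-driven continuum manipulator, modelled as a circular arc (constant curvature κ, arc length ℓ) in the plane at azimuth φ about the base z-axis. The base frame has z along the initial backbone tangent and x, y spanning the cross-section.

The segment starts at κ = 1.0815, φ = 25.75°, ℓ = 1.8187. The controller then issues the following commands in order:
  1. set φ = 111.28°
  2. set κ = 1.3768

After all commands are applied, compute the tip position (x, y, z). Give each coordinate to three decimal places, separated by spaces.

-0.475 1.221 0.432

initial: κ=1.0815, φ=25.75°, ℓ=1.8187
cmd 1: set φ=111.28° → (κ,φ,ℓ)=(1.0815,111.28°,1.8187) → tip=(-0.4651,1.1940,0.8530)
cmd 2: set κ=1.3768 → (κ,φ,ℓ)=(1.3768,111.28°,1.8187) → tip=(-0.4754,1.2206,0.4324)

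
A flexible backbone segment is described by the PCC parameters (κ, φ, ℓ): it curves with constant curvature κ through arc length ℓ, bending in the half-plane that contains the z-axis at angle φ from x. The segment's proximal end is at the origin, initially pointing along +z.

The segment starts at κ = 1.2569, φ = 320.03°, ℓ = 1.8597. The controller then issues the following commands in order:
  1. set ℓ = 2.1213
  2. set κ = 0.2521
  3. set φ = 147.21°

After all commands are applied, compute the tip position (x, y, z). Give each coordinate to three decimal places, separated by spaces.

-0.466 0.300 2.022

initial: κ=1.2569, φ=320.03°, ℓ=1.8597
cmd 1: set ℓ=2.1213 → (κ,φ,ℓ)=(1.2569,320.03°,2.1213) → tip=(1.1519,-0.9655,0.3641)
cmd 2: set κ=0.2521 → (κ,φ,ℓ)=(0.2521,320.03°,2.1213) → tip=(0.4244,-0.3558,2.0216)
cmd 3: set φ=147.21° → (κ,φ,ℓ)=(0.2521,147.21°,2.1213) → tip=(-0.4656,0.2999,2.0216)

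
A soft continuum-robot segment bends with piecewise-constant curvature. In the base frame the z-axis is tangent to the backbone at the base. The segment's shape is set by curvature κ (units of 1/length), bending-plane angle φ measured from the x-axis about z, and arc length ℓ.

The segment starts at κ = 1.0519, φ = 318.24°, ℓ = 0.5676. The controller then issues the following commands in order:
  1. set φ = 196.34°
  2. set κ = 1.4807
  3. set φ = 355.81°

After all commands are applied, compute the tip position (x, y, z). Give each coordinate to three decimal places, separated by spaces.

0.224 -0.016 0.503

initial: κ=1.0519, φ=318.24°, ℓ=0.5676
cmd 1: set φ=196.34° → (κ,φ,ℓ)=(1.0519,196.34°,0.5676) → tip=(-0.1578,-0.0463,0.5345)
cmd 2: set κ=1.4807 → (κ,φ,ℓ)=(1.4807,196.34°,0.5676) → tip=(-0.2157,-0.0632,0.5031)
cmd 3: set φ=355.81° → (κ,φ,ℓ)=(1.4807,355.81°,0.5676) → tip=(0.2242,-0.0164,0.5031)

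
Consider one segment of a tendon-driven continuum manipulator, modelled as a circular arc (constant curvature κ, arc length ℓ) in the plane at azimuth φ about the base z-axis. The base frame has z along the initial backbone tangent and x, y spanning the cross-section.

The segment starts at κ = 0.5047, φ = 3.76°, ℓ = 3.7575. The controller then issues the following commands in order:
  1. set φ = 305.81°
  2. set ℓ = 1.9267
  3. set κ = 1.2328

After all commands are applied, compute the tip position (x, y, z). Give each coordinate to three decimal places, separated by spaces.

0.817 -1.132 0.563

initial: κ=0.5047, φ=3.76°, ℓ=3.7575
cmd 1: set φ=305.81° → (κ,φ,ℓ)=(0.5047,305.81°,3.7575) → tip=(1.5302,-2.1208,1.8773)
cmd 2: set ℓ=1.9267 → (κ,φ,ℓ)=(0.5047,305.81°,1.9267) → tip=(0.5063,-0.7017,1.6371)
cmd 3: set κ=1.2328 → (κ,φ,ℓ)=(1.2328,305.81°,1.9267) → tip=(0.8165,-1.1317,0.5626)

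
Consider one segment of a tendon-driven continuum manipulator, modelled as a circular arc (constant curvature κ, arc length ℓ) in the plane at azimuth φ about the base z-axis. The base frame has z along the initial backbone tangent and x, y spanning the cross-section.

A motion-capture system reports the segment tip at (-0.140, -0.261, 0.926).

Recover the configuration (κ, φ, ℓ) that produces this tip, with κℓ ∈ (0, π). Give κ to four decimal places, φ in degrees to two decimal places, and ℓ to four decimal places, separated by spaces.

0.6267 241.79 0.9879

ρ = √(x²+y²) = √(-0.140² + -0.261²) = 0.29618
φ = atan2(y, x) mod 360° = atan2(-0.261, -0.140) = 241.7910°
|p|² = ρ² + z² = 0.29618² + 0.926² = 0.94520
κ = 2ρ / |p|² = 2×0.29618 / 0.94520 = 0.62670
θ = 2·atan2(ρ, z) = 2·atan2(0.29618, 0.926) = 0.61913 rad
ℓ = θ/κ = 0.61913/0.62670 = 0.98792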